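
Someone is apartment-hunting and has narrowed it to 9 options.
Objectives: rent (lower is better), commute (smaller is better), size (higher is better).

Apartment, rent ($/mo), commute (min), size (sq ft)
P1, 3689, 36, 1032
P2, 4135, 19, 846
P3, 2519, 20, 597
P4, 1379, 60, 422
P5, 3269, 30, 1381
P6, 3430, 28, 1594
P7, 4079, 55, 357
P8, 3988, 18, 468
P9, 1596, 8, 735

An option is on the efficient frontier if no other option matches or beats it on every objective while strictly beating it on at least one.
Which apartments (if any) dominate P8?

P9: rent 1596≤3988, commute 8≤18, size 735≥468 — dominates P8.
Others (P1, P2, P3, P4, P5, P6, P7) are each worse than P8 on at least one objective.

P9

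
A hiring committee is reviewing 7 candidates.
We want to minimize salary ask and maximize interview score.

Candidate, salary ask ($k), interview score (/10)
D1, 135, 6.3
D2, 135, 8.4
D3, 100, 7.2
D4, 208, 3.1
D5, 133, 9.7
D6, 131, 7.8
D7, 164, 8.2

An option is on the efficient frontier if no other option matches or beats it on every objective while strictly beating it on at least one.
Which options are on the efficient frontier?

D3, D5, D6

D1: dominated by D2 (salary ask 135≤135, interview score 8.4≥6.3).
D2: dominated by D5 (salary ask 133≤135, interview score 9.7≥8.4).
D3: not dominated (best salary ask).
D4: dominated by D1 (salary ask 135≤208, interview score 6.3≥3.1).
D5: not dominated (best interview score).
D6: not dominated.
D7: dominated by D2 (salary ask 135≤164, interview score 8.4≥8.2).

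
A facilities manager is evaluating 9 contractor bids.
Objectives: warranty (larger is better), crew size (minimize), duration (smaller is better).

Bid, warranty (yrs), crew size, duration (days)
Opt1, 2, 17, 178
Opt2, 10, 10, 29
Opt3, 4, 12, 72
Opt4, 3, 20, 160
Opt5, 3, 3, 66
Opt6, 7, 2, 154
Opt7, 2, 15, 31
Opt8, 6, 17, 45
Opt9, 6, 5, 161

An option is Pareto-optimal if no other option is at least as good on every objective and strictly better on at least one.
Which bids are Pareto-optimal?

Opt1: dominated by Opt2 (warranty 10≥2, crew size 10≤17, duration 29≤178).
Opt2: not dominated (best warranty).
Opt3: dominated by Opt2 (warranty 10≥4, crew size 10≤12, duration 29≤72).
Opt4: dominated by Opt2 (warranty 10≥3, crew size 10≤20, duration 29≤160).
Opt5: not dominated.
Opt6: not dominated (best crew size).
Opt7: dominated by Opt2 (warranty 10≥2, crew size 10≤15, duration 29≤31).
Opt8: dominated by Opt2 (warranty 10≥6, crew size 10≤17, duration 29≤45).
Opt9: dominated by Opt6 (warranty 7≥6, crew size 2≤5, duration 154≤161).

Opt2, Opt5, Opt6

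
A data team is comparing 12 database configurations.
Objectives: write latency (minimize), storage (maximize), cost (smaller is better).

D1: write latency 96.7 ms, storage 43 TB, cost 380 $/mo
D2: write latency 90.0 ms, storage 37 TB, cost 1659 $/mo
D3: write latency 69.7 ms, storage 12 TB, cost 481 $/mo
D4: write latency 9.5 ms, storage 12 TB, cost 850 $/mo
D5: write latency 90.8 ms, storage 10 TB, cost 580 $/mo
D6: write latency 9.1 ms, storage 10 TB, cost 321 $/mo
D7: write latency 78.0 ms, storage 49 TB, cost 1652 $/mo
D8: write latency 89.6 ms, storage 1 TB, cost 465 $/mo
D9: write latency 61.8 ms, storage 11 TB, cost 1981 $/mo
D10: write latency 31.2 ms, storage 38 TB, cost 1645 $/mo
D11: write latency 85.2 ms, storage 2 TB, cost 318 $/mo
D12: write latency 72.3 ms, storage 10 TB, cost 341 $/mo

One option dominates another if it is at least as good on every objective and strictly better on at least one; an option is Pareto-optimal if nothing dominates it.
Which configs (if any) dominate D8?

D6, D11, D12

D6: write latency 9.1≤89.6, storage 10≥1, cost 321≤465 — dominates D8.
D11: write latency 85.2≤89.6, storage 2≥1, cost 318≤465 — dominates D8.
D12: write latency 72.3≤89.6, storage 10≥1, cost 341≤465 — dominates D8.
Others (D1, D2, D3, D4, D5, D7, D9, D10) are each worse than D8 on at least one objective.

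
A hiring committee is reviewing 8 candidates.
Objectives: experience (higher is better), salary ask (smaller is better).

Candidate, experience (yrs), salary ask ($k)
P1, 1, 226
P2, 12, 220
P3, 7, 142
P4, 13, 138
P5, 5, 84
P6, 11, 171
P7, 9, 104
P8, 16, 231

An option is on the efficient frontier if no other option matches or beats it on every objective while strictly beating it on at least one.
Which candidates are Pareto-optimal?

P1: dominated by P2 (experience 12≥1, salary ask 220≤226).
P2: dominated by P4 (experience 13≥12, salary ask 138≤220).
P3: dominated by P4 (experience 13≥7, salary ask 138≤142).
P4: not dominated.
P5: not dominated (best salary ask).
P6: dominated by P4 (experience 13≥11, salary ask 138≤171).
P7: not dominated.
P8: not dominated (best experience).

P4, P5, P7, P8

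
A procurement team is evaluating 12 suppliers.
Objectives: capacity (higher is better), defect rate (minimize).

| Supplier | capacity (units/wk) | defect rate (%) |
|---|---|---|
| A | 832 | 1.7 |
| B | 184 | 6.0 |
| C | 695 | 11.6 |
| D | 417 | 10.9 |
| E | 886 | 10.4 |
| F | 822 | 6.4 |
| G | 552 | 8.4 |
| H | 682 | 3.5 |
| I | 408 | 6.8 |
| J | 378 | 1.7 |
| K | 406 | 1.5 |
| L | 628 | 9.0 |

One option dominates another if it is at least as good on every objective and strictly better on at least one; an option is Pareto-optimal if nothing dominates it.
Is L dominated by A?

Yes

A vs L: capacity 832≥628, defect rate 1.7≤9.0 — A is at least as good on every objective with at least one strict improvement.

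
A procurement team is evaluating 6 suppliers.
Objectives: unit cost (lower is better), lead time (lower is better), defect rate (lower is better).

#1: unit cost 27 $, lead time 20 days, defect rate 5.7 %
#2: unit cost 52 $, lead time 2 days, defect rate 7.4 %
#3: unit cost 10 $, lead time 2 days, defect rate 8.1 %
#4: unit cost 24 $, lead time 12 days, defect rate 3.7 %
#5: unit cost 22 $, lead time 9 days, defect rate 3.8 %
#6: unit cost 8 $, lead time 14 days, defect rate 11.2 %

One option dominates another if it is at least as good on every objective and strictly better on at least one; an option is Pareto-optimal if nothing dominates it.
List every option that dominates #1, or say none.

#4: unit cost 24≤27, lead time 12≤20, defect rate 3.7≤5.7 — dominates #1.
#5: unit cost 22≤27, lead time 9≤20, defect rate 3.8≤5.7 — dominates #1.
Others (#2, #3, #6) are each worse than #1 on at least one objective.

#4, #5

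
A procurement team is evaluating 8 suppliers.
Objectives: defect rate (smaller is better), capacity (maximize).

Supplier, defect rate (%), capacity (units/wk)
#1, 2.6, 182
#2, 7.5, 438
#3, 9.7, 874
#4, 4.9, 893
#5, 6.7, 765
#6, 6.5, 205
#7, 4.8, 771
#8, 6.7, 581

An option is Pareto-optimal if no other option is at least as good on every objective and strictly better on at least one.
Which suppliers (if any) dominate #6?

#4: defect rate 4.9≤6.5, capacity 893≥205 — dominates #6.
#7: defect rate 4.8≤6.5, capacity 771≥205 — dominates #6.
Others (#1, #2, #3, #5, #8) are each worse than #6 on at least one objective.

#4, #7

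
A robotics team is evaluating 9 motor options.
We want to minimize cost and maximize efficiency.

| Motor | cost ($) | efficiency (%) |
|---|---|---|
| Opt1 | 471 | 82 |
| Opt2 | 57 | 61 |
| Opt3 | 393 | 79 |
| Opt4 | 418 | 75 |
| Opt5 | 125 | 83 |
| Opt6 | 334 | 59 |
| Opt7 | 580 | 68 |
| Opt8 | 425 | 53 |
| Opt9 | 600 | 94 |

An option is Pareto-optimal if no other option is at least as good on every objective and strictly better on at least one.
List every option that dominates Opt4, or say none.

Opt3, Opt5

Opt3: cost 393≤418, efficiency 79≥75 — dominates Opt4.
Opt5: cost 125≤418, efficiency 83≥75 — dominates Opt4.
Others (Opt1, Opt2, Opt6, Opt7, Opt8, Opt9) are each worse than Opt4 on at least one objective.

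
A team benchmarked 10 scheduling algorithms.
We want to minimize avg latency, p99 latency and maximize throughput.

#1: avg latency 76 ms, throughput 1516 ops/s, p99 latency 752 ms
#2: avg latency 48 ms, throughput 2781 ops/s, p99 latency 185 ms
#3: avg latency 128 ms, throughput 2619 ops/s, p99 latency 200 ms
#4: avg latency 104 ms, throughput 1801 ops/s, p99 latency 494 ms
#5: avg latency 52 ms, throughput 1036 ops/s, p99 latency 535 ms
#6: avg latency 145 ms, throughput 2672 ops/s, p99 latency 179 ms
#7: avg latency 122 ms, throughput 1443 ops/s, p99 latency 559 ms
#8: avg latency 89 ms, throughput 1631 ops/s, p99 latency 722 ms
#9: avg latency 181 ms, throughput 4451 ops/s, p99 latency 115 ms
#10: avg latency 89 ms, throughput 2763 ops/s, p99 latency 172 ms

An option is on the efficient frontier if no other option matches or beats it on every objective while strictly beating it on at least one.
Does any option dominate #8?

#2 vs #8: avg latency 48≤89, throughput 2781≥1631, p99 latency 185≤722 — #2 is at least as good on every objective and strictly better on at least one, so #2 dominates #8.

Yes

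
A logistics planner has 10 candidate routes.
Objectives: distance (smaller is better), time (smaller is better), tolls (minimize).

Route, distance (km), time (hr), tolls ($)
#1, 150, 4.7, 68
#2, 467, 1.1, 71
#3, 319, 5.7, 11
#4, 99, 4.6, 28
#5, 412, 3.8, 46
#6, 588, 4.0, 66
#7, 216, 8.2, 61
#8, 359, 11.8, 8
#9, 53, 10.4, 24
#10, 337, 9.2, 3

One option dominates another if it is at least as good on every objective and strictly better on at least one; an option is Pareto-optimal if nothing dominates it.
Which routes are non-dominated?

#1: dominated by #4 (distance 99≤150, time 4.6≤4.7, tolls 28≤68).
#2: not dominated (best time).
#3: not dominated.
#4: not dominated.
#5: not dominated.
#6: dominated by #5 (distance 412≤588, time 3.8≤4.0, tolls 46≤66).
#7: dominated by #4 (distance 99≤216, time 4.6≤8.2, tolls 28≤61).
#8: dominated by #10 (distance 337≤359, time 9.2≤11.8, tolls 3≤8).
#9: not dominated (best distance).
#10: not dominated (best tolls).

#2, #3, #4, #5, #9, #10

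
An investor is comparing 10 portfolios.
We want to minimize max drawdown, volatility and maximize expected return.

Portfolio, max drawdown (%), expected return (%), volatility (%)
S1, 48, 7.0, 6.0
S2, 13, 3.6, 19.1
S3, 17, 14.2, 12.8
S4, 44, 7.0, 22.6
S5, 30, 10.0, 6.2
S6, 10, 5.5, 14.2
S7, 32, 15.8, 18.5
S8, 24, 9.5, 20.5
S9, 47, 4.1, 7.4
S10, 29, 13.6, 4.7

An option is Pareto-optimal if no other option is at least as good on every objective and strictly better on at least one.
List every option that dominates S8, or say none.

S3: max drawdown 17≤24, expected return 14.2≥9.5, volatility 12.8≤20.5 — dominates S8.
Others (S1, S2, S4, S5, S6, S7, S9, S10) are each worse than S8 on at least one objective.

S3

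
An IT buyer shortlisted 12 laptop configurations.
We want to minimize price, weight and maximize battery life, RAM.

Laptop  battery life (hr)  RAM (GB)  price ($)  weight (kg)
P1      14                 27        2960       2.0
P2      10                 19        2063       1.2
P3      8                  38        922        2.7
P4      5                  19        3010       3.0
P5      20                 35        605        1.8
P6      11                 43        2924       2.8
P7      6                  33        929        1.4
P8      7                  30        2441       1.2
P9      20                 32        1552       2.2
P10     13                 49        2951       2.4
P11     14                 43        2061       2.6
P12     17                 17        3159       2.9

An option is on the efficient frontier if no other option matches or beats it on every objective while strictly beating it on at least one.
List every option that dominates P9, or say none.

P5: battery life 20≥20, RAM 35≥32, price 605≤1552, weight 1.8≤2.2 — dominates P9.
Others (P1, P2, P3, P4, P6, P7, P8, P10, P11, P12) are each worse than P9 on at least one objective.

P5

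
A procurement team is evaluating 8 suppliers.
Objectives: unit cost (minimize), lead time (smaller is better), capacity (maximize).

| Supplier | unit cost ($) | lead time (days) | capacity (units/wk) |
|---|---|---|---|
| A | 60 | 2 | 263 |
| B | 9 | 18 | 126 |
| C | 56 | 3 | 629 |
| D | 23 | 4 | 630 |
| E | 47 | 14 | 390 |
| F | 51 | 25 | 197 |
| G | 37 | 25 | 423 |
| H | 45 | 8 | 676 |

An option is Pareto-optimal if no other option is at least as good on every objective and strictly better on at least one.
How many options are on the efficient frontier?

5

A: not dominated (best lead time).
B: not dominated (best unit cost).
C: not dominated.
D: not dominated.
E: dominated by D (unit cost 23≤47, lead time 4≤14, capacity 630≥390).
F: dominated by D (unit cost 23≤51, lead time 4≤25, capacity 630≥197).
G: dominated by D (unit cost 23≤37, lead time 4≤25, capacity 630≥423).
H: not dominated (best capacity).
Pareto-optimal: A, B, C, D, H → 5.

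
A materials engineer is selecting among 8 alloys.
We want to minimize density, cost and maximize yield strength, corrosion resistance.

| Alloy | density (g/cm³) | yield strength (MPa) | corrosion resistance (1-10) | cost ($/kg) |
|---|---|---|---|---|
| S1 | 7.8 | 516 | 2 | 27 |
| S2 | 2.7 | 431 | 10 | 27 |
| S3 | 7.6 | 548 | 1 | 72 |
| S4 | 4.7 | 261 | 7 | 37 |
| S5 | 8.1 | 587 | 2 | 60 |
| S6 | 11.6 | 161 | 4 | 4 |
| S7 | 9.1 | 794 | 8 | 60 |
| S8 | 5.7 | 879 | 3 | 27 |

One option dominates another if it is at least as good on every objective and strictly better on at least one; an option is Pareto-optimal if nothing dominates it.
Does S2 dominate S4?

Yes

S2 vs S4: density 2.7≤4.7, yield strength 431≥261, corrosion resistance 10≥7, cost 27≤37 — S2 is at least as good on every objective with at least one strict improvement.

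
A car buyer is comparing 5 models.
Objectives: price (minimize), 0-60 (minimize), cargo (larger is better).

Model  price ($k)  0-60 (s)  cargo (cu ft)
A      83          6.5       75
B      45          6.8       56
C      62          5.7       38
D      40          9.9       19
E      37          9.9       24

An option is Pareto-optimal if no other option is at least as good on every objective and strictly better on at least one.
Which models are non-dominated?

A: not dominated (best cargo).
B: not dominated.
C: not dominated (best 0-60).
D: dominated by E (price 37≤40, 0-60 9.9≤9.9, cargo 24≥19).
E: not dominated (best price).

A, B, C, E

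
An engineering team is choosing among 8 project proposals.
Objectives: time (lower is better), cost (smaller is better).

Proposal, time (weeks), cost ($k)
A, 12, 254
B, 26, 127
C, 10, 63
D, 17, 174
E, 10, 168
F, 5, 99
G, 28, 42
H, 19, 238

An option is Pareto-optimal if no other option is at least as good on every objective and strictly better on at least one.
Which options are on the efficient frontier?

A: dominated by C (time 10≤12, cost 63≤254).
B: dominated by C (time 10≤26, cost 63≤127).
C: not dominated.
D: dominated by C (time 10≤17, cost 63≤174).
E: dominated by C (time 10≤10, cost 63≤168).
F: not dominated (best time).
G: not dominated (best cost).
H: dominated by C (time 10≤19, cost 63≤238).

C, F, G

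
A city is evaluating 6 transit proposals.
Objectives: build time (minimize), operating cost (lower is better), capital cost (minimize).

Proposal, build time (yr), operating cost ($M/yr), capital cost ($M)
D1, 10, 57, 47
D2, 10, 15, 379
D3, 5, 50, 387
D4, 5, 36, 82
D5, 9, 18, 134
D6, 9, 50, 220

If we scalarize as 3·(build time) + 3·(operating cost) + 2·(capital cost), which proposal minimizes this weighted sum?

D4

D1: 3·10 + 3·57 + 2·47 = 295
D2: 3·10 + 3·15 + 2·379 = 833
D3: 3·5 + 3·50 + 2·387 = 939
D4: 3·5 + 3·36 + 2·82 = 287
D5: 3·9 + 3·18 + 2·134 = 349
D6: 3·9 + 3·50 + 2·220 = 617
Lowest: D4 at 287.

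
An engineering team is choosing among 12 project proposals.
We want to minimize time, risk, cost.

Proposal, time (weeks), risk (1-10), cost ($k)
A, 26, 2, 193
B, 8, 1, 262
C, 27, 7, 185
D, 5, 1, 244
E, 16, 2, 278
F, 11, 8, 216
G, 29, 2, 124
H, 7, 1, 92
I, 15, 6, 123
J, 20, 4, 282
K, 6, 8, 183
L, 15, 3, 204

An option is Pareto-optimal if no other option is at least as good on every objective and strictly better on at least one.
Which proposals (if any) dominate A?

H: time 7≤26, risk 1≤2, cost 92≤193 — dominates A.
Others (B, C, D, E, F, G, I, J, K, L) are each worse than A on at least one objective.

H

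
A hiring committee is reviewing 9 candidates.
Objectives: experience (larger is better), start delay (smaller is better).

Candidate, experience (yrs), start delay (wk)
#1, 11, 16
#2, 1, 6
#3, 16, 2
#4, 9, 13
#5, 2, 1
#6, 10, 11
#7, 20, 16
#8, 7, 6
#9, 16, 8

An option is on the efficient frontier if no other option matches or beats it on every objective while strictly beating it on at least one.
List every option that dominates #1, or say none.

#3: experience 16≥11, start delay 2≤16 — dominates #1.
#7: experience 20≥11, start delay 16≤16 — dominates #1.
#9: experience 16≥11, start delay 8≤16 — dominates #1.
Others (#2, #4, #5, #6, #8) are each worse than #1 on at least one objective.

#3, #7, #9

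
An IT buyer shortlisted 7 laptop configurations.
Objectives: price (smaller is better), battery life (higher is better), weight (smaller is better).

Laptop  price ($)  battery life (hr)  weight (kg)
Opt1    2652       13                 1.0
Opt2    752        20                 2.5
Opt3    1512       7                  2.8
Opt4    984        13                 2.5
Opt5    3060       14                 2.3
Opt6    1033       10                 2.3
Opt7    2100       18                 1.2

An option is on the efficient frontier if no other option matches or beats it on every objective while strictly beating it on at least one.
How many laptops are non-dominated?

4

Opt1: not dominated (best weight).
Opt2: not dominated (best price).
Opt3: dominated by Opt2 (price 752≤1512, battery life 20≥7, weight 2.5≤2.8).
Opt4: dominated by Opt2 (price 752≤984, battery life 20≥13, weight 2.5≤2.5).
Opt5: dominated by Opt7 (price 2100≤3060, battery life 18≥14, weight 1.2≤2.3).
Opt6: not dominated.
Opt7: not dominated.
Pareto-optimal: Opt1, Opt2, Opt6, Opt7 → 4.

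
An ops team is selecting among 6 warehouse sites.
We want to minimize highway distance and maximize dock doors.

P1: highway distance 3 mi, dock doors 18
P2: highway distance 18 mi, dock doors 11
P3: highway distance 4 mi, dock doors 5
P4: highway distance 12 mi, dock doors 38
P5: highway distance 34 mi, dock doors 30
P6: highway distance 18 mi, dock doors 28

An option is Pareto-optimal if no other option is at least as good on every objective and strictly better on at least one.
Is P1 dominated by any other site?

No

P2: worse on highway distance (18 vs 3).
P3: worse on highway distance (4 vs 3).
P4: worse on highway distance (12 vs 3).
P5: worse on highway distance (34 vs 3).
P6: worse on highway distance (18 vs 3).
No option is at least as good as P1 on every objective and strictly better on one.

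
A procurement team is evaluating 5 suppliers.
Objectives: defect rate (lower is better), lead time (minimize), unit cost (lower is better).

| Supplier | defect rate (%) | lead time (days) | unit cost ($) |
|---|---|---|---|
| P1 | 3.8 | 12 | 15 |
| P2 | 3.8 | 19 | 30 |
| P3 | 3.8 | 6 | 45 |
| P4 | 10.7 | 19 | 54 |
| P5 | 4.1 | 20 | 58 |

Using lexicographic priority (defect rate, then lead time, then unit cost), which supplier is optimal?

P3

First minimize defect rate: best is 3.8, kept {P1, P2, P3}.
Then minimize lead time: best is 6, kept {P3}.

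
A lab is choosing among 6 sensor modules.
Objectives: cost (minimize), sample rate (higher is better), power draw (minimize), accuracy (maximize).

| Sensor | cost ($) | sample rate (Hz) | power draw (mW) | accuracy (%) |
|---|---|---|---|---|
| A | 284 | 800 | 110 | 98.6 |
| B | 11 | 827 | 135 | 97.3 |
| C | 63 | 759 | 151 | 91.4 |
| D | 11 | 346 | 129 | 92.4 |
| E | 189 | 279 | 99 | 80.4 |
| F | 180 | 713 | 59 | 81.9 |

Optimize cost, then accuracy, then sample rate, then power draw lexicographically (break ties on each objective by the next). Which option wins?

B

First minimize cost: best is 11, kept {B, D}.
Then maximize accuracy: best is 97.3, kept {B}.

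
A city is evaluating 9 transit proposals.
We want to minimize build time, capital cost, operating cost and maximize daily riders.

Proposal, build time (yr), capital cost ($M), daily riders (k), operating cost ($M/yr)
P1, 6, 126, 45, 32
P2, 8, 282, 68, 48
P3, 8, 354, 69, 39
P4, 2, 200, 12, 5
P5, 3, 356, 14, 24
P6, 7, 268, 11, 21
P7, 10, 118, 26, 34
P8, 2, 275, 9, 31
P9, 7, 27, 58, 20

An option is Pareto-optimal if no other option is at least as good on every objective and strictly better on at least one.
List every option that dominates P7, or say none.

P9

P9: build time 7≤10, capital cost 27≤118, daily riders 58≥26, operating cost 20≤34 — dominates P7.
Others (P1, P2, P3, P4, P5, P6, P8) are each worse than P7 on at least one objective.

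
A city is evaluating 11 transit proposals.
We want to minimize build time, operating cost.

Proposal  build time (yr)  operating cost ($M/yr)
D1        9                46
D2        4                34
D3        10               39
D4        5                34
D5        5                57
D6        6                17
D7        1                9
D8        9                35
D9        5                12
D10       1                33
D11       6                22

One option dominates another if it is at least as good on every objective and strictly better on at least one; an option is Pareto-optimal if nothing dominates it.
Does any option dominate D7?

D1: worse on build time (9 vs 1).
D2: worse on build time (4 vs 1).
D3: worse on build time (10 vs 1).
D4: worse on build time (5 vs 1).
D5: worse on build time (5 vs 1).
D6: worse on build time (6 vs 1).
D8: worse on build time (9 vs 1).
D9: worse on build time (5 vs 1).
D10: worse on operating cost (33 vs 9).
D11: worse on build time (6 vs 1).
No option is at least as good as D7 on every objective and strictly better on one.

No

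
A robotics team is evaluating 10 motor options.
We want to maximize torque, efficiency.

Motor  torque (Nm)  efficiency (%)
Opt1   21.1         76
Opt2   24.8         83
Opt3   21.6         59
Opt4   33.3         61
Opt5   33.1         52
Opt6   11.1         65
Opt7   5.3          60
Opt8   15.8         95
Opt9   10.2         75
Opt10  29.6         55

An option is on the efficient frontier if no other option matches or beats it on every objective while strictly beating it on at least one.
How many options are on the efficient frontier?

3

Opt1: dominated by Opt2 (torque 24.8≥21.1, efficiency 83≥76).
Opt2: not dominated.
Opt3: dominated by Opt2 (torque 24.8≥21.6, efficiency 83≥59).
Opt4: not dominated (best torque).
Opt5: dominated by Opt4 (torque 33.3≥33.1, efficiency 61≥52).
Opt6: dominated by Opt1 (torque 21.1≥11.1, efficiency 76≥65).
Opt7: dominated by Opt1 (torque 21.1≥5.3, efficiency 76≥60).
Opt8: not dominated (best efficiency).
Opt9: dominated by Opt1 (torque 21.1≥10.2, efficiency 76≥75).
Opt10: dominated by Opt4 (torque 33.3≥29.6, efficiency 61≥55).
Pareto-optimal: Opt2, Opt4, Opt8 → 3.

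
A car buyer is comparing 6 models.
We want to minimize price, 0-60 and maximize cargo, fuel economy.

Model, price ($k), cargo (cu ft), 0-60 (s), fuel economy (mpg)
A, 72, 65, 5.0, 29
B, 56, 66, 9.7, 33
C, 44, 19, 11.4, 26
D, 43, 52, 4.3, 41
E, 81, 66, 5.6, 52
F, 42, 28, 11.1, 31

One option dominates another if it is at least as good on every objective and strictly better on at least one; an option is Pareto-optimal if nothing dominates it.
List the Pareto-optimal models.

A, B, D, E, F

A: not dominated.
B: not dominated.
C: dominated by D (price 43≤44, cargo 52≥19, 0-60 4.3≤11.4, fuel economy 41≥26).
D: not dominated (best 0-60).
E: not dominated (best fuel economy).
F: not dominated (best price).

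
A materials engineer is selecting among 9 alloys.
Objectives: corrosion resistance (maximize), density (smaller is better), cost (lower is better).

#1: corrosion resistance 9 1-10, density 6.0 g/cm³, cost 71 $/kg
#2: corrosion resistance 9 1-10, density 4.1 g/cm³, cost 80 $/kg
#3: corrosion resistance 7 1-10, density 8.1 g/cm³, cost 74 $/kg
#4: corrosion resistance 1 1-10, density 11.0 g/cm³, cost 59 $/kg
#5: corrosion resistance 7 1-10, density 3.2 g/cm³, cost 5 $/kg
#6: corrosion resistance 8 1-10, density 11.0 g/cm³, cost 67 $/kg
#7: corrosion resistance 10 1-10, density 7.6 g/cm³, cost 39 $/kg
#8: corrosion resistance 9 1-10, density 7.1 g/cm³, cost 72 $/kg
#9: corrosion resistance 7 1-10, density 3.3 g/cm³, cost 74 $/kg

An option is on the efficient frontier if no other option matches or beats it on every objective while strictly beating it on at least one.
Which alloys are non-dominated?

#1: not dominated.
#2: not dominated.
#3: dominated by #1 (corrosion resistance 9≥7, density 6.0≤8.1, cost 71≤74).
#4: dominated by #5 (corrosion resistance 7≥1, density 3.2≤11.0, cost 5≤59).
#5: not dominated (best density).
#6: dominated by #7 (corrosion resistance 10≥8, density 7.6≤11.0, cost 39≤67).
#7: not dominated (best corrosion resistance).
#8: dominated by #1 (corrosion resistance 9≥9, density 6.0≤7.1, cost 71≤72).
#9: dominated by #5 (corrosion resistance 7≥7, density 3.2≤3.3, cost 5≤74).

#1, #2, #5, #7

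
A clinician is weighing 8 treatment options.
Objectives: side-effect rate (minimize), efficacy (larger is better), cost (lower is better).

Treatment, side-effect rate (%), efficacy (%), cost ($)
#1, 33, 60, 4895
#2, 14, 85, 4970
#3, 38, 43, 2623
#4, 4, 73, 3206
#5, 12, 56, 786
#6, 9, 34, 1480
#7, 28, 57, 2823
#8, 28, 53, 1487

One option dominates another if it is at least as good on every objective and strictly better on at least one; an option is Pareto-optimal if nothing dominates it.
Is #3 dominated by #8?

Yes

#8 vs #3: side-effect rate 28≤38, efficacy 53≥43, cost 1487≤2623 — #8 is at least as good on every objective with at least one strict improvement.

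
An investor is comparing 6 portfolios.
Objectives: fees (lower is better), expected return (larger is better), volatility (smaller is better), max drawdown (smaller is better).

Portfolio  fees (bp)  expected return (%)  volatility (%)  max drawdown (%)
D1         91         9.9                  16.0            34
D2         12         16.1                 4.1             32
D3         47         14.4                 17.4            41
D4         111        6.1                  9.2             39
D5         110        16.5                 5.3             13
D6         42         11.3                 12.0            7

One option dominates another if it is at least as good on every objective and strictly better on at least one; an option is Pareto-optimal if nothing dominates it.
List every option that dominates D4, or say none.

D2: fees 12≤111, expected return 16.1≥6.1, volatility 4.1≤9.2, max drawdown 32≤39 — dominates D4.
D5: fees 110≤111, expected return 16.5≥6.1, volatility 5.3≤9.2, max drawdown 13≤39 — dominates D4.
Others (D1, D3, D6) are each worse than D4 on at least one objective.

D2, D5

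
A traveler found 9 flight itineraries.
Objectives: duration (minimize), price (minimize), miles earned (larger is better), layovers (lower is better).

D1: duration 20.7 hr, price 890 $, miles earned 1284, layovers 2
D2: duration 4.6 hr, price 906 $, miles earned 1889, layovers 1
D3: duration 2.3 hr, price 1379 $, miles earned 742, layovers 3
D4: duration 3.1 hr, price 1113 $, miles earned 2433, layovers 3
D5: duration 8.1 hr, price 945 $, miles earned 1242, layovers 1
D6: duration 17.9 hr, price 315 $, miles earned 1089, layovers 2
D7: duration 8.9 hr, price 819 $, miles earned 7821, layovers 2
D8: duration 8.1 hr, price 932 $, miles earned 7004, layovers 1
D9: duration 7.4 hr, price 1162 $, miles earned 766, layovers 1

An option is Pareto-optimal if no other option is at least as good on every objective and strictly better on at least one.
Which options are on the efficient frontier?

D2, D3, D4, D6, D7, D8

D1: dominated by D7 (duration 8.9≤20.7, price 819≤890, miles earned 7821≥1284, layovers 2≤2).
D2: not dominated.
D3: not dominated (best duration).
D4: not dominated.
D5: dominated by D2 (duration 4.6≤8.1, price 906≤945, miles earned 1889≥1242, layovers 1≤1).
D6: not dominated (best price).
D7: not dominated (best miles earned).
D8: not dominated.
D9: dominated by D2 (duration 4.6≤7.4, price 906≤1162, miles earned 1889≥766, layovers 1≤1).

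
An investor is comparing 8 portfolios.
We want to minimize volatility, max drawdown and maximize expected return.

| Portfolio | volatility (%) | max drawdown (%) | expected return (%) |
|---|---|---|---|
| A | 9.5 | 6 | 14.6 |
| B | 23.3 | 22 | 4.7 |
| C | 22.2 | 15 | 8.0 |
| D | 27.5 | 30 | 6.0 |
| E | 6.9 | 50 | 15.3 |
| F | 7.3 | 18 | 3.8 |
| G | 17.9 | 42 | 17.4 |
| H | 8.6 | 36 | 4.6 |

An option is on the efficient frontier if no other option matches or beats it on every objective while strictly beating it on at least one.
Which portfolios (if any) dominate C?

A

A: volatility 9.5≤22.2, max drawdown 6≤15, expected return 14.6≥8.0 — dominates C.
Others (B, D, E, F, G, H) are each worse than C on at least one objective.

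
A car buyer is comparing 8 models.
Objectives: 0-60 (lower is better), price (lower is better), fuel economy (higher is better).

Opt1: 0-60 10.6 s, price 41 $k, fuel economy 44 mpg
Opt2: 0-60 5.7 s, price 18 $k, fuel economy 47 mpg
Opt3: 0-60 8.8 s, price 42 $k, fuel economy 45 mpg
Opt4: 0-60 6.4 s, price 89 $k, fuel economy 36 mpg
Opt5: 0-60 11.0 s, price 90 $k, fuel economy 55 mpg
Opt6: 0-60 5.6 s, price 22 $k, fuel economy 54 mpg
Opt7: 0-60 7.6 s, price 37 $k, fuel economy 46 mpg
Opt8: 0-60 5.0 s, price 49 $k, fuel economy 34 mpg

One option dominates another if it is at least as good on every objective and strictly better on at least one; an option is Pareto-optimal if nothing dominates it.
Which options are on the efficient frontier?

Opt1: dominated by Opt2 (0-60 5.7≤10.6, price 18≤41, fuel economy 47≥44).
Opt2: not dominated (best price).
Opt3: dominated by Opt2 (0-60 5.7≤8.8, price 18≤42, fuel economy 47≥45).
Opt4: dominated by Opt2 (0-60 5.7≤6.4, price 18≤89, fuel economy 47≥36).
Opt5: not dominated (best fuel economy).
Opt6: not dominated.
Opt7: dominated by Opt2 (0-60 5.7≤7.6, price 18≤37, fuel economy 47≥46).
Opt8: not dominated (best 0-60).

Opt2, Opt5, Opt6, Opt8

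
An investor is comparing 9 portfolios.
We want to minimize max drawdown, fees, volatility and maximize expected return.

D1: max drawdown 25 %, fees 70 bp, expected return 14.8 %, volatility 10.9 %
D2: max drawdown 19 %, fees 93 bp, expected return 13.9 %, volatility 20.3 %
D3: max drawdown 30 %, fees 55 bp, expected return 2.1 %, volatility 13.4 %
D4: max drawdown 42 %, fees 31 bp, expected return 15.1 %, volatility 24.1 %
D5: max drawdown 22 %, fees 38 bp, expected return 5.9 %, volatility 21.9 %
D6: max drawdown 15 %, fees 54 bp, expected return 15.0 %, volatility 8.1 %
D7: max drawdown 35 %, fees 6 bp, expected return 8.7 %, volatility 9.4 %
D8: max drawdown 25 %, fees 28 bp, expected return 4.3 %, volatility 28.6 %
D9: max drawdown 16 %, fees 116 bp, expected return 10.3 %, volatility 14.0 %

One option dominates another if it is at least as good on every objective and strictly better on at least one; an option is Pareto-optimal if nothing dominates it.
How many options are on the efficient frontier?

5

D1: dominated by D6 (max drawdown 15≤25, fees 54≤70, expected return 15.0≥14.8, volatility 8.1≤10.9).
D2: dominated by D6 (max drawdown 15≤19, fees 54≤93, expected return 15.0≥13.9, volatility 8.1≤20.3).
D3: dominated by D6 (max drawdown 15≤30, fees 54≤55, expected return 15.0≥2.1, volatility 8.1≤13.4).
D4: not dominated (best expected return).
D5: not dominated.
D6: not dominated (best max drawdown).
D7: not dominated (best fees).
D8: not dominated.
D9: dominated by D6 (max drawdown 15≤16, fees 54≤116, expected return 15.0≥10.3, volatility 8.1≤14.0).
Pareto-optimal: D4, D5, D6, D7, D8 → 5.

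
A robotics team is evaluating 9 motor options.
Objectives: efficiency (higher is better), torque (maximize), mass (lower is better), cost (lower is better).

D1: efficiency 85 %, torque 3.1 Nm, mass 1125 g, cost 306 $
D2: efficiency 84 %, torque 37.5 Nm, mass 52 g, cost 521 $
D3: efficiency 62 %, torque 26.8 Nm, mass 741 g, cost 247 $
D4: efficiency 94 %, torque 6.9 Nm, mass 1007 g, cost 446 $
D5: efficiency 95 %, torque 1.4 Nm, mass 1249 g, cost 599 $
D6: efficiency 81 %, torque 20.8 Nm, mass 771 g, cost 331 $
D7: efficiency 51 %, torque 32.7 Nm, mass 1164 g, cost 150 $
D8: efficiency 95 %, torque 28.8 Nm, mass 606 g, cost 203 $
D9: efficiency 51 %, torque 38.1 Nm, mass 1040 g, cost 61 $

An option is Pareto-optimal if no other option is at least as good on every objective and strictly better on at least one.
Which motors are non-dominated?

D1: dominated by D8 (efficiency 95≥85, torque 28.8≥3.1, mass 606≤1125, cost 203≤306).
D2: not dominated (best mass).
D3: dominated by D8 (efficiency 95≥62, torque 28.8≥26.8, mass 606≤741, cost 203≤247).
D4: dominated by D8 (efficiency 95≥94, torque 28.8≥6.9, mass 606≤1007, cost 203≤446).
D5: dominated by D8 (efficiency 95≥95, torque 28.8≥1.4, mass 606≤1249, cost 203≤599).
D6: dominated by D8 (efficiency 95≥81, torque 28.8≥20.8, mass 606≤771, cost 203≤331).
D7: dominated by D9 (efficiency 51≥51, torque 38.1≥32.7, mass 1040≤1164, cost 61≤150).
D8: not dominated.
D9: not dominated (best torque).

D2, D8, D9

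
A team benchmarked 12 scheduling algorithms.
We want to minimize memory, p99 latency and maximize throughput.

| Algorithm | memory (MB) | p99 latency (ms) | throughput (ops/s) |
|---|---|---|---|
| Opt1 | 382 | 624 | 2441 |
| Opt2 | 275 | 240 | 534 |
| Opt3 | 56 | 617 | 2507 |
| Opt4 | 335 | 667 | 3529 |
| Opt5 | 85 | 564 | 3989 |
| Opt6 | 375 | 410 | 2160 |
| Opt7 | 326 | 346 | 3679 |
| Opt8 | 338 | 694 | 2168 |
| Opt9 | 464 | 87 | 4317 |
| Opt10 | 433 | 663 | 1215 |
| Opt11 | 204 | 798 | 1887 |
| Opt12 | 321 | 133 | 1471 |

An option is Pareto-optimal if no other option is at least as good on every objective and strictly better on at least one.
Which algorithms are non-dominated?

Opt2, Opt3, Opt5, Opt7, Opt9, Opt12

Opt1: dominated by Opt3 (memory 56≤382, p99 latency 617≤624, throughput 2507≥2441).
Opt2: not dominated.
Opt3: not dominated (best memory).
Opt4: dominated by Opt5 (memory 85≤335, p99 latency 564≤667, throughput 3989≥3529).
Opt5: not dominated.
Opt6: dominated by Opt7 (memory 326≤375, p99 latency 346≤410, throughput 3679≥2160).
Opt7: not dominated.
Opt8: dominated by Opt3 (memory 56≤338, p99 latency 617≤694, throughput 2507≥2168).
Opt9: not dominated (best p99 latency).
Opt10: dominated by Opt1 (memory 382≤433, p99 latency 624≤663, throughput 2441≥1215).
Opt11: dominated by Opt3 (memory 56≤204, p99 latency 617≤798, throughput 2507≥1887).
Opt12: not dominated.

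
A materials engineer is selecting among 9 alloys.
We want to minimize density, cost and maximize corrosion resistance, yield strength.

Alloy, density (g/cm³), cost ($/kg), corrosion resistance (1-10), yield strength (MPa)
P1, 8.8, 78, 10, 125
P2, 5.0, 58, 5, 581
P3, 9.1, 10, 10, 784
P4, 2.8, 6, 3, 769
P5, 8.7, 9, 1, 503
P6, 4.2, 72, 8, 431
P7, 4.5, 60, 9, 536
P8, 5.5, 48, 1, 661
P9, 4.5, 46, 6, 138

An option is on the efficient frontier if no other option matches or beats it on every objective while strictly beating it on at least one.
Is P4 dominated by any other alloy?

No

P1: worse on density (8.8 vs 2.8).
P2: worse on density (5.0 vs 2.8).
P3: worse on density (9.1 vs 2.8).
P5: worse on density (8.7 vs 2.8).
P6: worse on density (4.2 vs 2.8).
P7: worse on density (4.5 vs 2.8).
P8: worse on density (5.5 vs 2.8).
P9: worse on density (4.5 vs 2.8).
No option is at least as good as P4 on every objective and strictly better on one.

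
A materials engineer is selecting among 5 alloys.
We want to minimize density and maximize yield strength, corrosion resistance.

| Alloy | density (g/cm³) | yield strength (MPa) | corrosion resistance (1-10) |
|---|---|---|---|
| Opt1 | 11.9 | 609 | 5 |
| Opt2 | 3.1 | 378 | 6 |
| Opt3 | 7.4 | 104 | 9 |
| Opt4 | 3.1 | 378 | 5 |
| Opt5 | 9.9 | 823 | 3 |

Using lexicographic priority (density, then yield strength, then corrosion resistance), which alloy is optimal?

First minimize density: best is 3.1, kept {Opt2, Opt4}.
Then maximize yield strength: best is 378, kept {Opt2, Opt4}.
Then maximize corrosion resistance: best is 6, kept {Opt2}.

Opt2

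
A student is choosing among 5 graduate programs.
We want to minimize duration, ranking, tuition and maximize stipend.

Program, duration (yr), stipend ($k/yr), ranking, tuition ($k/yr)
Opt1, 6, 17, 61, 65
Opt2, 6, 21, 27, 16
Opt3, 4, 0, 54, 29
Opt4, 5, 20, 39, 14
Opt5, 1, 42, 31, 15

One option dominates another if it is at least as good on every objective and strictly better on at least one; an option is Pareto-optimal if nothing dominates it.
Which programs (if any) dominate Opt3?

Opt5: duration 1≤4, stipend 42≥0, ranking 31≤54, tuition 15≤29 — dominates Opt3.
Others (Opt1, Opt2, Opt4) are each worse than Opt3 on at least one objective.

Opt5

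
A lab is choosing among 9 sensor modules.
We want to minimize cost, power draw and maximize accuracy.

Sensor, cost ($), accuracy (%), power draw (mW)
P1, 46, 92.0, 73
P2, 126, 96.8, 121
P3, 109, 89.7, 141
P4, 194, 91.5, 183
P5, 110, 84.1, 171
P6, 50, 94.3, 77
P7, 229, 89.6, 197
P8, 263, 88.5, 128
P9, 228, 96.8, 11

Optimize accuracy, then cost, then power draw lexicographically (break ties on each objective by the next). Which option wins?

P2

First maximize accuracy: best is 96.8, kept {P2, P9}.
Then minimize cost: best is 126, kept {P2}.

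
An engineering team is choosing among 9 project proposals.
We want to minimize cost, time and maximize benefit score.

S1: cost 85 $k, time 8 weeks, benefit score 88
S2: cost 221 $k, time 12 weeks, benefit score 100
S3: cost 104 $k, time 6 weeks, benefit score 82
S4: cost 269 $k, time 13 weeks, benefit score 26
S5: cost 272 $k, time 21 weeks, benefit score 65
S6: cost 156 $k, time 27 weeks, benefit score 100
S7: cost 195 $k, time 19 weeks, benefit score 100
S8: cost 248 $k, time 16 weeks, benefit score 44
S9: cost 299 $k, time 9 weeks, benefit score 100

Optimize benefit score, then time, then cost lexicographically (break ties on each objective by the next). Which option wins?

S9

First maximize benefit score: best is 100, kept {S2, S6, S7, S9}.
Then minimize time: best is 9, kept {S9}.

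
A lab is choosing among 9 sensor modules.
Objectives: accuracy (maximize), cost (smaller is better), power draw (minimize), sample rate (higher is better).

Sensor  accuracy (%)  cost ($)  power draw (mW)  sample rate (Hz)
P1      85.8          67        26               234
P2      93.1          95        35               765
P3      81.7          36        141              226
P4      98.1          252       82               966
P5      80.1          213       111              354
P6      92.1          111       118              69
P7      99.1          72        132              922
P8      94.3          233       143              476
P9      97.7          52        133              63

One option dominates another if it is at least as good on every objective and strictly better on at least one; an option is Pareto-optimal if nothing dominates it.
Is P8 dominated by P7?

Yes

P7 vs P8: accuracy 99.1≥94.3, cost 72≤233, power draw 132≤143, sample rate 922≥476 — P7 is at least as good on every objective with at least one strict improvement.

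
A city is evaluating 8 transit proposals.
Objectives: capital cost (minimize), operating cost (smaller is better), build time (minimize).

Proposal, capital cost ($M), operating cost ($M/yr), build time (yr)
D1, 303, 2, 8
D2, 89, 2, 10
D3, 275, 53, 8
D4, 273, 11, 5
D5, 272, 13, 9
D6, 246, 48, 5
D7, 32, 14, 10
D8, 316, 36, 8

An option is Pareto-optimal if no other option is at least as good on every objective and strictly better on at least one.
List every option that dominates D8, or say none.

D1, D4

D1: capital cost 303≤316, operating cost 2≤36, build time 8≤8 — dominates D8.
D4: capital cost 273≤316, operating cost 11≤36, build time 5≤8 — dominates D8.
Others (D2, D3, D5, D6, D7) are each worse than D8 on at least one objective.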